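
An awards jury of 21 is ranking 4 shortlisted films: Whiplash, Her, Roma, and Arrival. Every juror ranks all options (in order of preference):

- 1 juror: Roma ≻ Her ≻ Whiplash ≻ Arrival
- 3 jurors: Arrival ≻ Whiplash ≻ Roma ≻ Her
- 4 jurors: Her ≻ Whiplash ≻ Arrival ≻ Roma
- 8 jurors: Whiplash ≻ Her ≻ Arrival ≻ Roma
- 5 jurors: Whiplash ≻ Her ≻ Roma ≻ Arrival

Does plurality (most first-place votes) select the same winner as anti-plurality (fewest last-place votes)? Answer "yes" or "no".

yes

Plurality — first-place votes: Whiplash 13, Her 4, Roma 1, Arrival 3. Winner: Whiplash.
Anti-plurality — last-place votes: Whiplash 0, Her 3, Roma 12, Arrival 6. Winner: Whiplash.
The two methods agree.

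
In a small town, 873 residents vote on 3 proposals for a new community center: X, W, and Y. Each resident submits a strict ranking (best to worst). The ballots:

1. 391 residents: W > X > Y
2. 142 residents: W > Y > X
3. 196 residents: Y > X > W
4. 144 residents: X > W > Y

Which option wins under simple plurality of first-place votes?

W

First-place votes: X 144, W 533, Y 196.
W has the most first-place votes.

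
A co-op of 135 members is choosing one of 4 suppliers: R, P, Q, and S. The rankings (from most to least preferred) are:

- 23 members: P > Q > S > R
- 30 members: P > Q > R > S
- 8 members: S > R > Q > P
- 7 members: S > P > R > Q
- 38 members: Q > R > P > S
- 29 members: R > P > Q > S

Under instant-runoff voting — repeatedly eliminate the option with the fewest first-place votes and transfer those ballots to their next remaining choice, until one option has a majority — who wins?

Round 1: R 29, P 53, Q 38, S 15. Eliminate S.
Round 2: R 37, P 60, Q 38. Eliminate R.
Round 3: P 89, Q 46. P has a majority.

P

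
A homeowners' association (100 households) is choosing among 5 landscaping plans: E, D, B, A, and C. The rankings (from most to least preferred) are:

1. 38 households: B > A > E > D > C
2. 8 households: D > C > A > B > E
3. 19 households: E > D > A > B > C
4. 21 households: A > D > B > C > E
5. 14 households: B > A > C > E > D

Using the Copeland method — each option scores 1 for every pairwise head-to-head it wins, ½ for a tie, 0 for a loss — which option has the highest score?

B

E: beats D and C; loses to B and A → score 2.
D: beats C; loses to E, B, and A → score 1.
B: beats E, D, A, and C → score 4.
A: beats E, D, and C; loses to B → score 3.
C: loses to E, D, B, and A → score 0.
B has the best pairwise record.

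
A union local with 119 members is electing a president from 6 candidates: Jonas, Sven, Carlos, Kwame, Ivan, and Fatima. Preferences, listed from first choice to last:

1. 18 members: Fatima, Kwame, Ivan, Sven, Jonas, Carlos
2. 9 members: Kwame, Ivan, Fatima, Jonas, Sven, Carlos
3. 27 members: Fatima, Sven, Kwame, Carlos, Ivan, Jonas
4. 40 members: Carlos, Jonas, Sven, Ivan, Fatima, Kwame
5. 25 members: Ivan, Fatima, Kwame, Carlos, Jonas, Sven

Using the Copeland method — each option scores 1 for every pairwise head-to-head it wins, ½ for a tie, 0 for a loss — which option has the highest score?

Fatima

Jonas: beats Sven; loses to Carlos, Kwame, Ivan, and Fatima → score 1.
Sven: beats Kwame and Ivan; loses to Jonas, Carlos, and Fatima → score 2.
Carlos: beats Jonas, Sven, and Ivan; loses to Kwame and Fatima → score 3.
Kwame: beats Jonas and Carlos; loses to Sven, Ivan, and Fatima → score 2.
Ivan: beats Jonas, Kwame, and Fatima; loses to Sven and Carlos → score 3.
Fatima: beats Jonas, Sven, Carlos, and Kwame; loses to Ivan → score 4.
Fatima has the best pairwise record.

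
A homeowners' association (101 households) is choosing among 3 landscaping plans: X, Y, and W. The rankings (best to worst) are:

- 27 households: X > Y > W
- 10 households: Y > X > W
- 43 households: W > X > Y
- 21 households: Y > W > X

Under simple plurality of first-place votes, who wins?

First-place votes: X 27, Y 31, W 43.
W has the most first-place votes.

W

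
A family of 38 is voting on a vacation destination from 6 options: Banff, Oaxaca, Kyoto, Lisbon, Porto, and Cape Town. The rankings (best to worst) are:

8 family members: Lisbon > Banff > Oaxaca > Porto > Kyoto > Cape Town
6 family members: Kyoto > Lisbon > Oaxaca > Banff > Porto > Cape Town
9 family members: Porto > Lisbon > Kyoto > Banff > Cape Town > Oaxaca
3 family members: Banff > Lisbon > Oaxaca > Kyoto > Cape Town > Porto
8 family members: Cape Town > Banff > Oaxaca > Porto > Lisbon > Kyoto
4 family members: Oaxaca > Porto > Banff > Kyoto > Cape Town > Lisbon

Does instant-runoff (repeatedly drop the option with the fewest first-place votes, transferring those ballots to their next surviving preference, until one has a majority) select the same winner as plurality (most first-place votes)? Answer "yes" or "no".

yes

Instant-runoff — R1 Banff 3, Oaxaca 4, Kyoto 6, Lisbon 8, Porto 9, Cape Town 8 (Banff out); R2 Oaxaca 4, Kyoto 6, Lisbon 11, Porto 9, Cape Town 8 (Oaxaca out); R3 Kyoto 6, Lisbon 11, Porto 13, Cape Town 8 (Kyoto out); R4 Lisbon 17, Porto 13, Cape Town 8 (Cape Town out); R5 Lisbon 17, Porto 21 (Porto winner). Winner: Porto.
Plurality — first-place votes: Banff 3, Oaxaca 4, Kyoto 6, Lisbon 8, Porto 9, Cape Town 8. Winner: Porto.
The two methods agree.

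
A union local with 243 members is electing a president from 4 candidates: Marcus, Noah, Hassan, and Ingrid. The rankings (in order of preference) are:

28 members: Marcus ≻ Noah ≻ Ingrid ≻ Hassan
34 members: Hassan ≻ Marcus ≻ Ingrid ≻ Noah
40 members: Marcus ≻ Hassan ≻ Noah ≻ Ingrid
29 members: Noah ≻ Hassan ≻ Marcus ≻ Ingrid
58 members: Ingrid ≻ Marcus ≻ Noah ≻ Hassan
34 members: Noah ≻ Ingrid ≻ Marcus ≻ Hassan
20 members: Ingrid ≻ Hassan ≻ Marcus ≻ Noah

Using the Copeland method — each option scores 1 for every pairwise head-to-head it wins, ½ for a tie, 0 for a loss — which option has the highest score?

Marcus: beats Noah, Hassan, and Ingrid → score 3.
Noah: beats Hassan and Ingrid; loses to Marcus → score 2.
Hassan: loses to Marcus, Noah, and Ingrid → score 0.
Ingrid: beats Hassan; loses to Marcus and Noah → score 1.
Marcus has the best pairwise record.

Marcus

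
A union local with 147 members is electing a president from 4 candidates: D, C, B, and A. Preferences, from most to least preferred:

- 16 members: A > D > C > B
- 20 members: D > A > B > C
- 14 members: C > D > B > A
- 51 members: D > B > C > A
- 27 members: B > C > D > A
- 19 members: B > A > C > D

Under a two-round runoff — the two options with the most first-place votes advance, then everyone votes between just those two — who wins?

Round 1 first-place votes: D 71, C 14, B 46, A 16.
D and B advance.
Runoff: D is preferred to B by 101 voters; B by 46.
D wins the runoff.

D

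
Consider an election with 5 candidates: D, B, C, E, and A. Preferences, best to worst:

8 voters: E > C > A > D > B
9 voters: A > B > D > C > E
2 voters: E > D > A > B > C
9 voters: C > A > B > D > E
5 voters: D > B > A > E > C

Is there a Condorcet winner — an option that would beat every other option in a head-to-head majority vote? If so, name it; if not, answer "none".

C vs D: 17–16 for C.
C vs B: 17–16 for C.
C vs E: 18–15 for C.
C vs A: 17–16 for C.
C beats every other option head-to-head.

C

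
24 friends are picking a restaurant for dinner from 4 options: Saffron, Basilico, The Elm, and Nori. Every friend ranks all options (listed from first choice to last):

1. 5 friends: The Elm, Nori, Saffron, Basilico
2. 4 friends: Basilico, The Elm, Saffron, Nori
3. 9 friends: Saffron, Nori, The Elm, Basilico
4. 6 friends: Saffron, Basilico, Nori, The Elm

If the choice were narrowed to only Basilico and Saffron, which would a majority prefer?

Voters preferring Basilico to Saffron: 4; preferring Saffron to Basilico: 20.
Saffron wins the head-to-head.

Saffron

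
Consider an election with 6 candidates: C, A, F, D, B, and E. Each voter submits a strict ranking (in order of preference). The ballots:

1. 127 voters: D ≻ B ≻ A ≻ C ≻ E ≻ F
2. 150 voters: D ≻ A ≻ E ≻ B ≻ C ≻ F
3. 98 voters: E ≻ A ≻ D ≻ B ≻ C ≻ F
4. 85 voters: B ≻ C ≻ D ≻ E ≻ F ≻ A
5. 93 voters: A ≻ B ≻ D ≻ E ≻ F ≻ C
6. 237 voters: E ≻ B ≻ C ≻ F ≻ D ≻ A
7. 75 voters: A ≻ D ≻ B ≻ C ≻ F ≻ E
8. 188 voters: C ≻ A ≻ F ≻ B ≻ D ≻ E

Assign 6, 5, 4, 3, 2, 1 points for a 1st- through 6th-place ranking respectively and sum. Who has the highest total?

C: 127·3 + 150·2 + 98·2 + 85·5 + 93·1 + 237·4 + 75·3 + 188·6 = 3696
A: 127·4 + 150·5 + 98·5 + 85·1 + 93·6 + 237·1 + 75·6 + 188·5 = 4018
F: 127·1 + 150·1 + 98·1 + 85·2 + 93·2 + 237·3 + 75·2 + 188·4 = 2344
D: 127·6 + 150·6 + 98·4 + 85·4 + 93·4 + 237·2 + 75·5 + 188·2 = 3991
B: 127·5 + 150·3 + 98·3 + 85·6 + 93·5 + 237·5 + 75·4 + 188·3 = 4403
E: 127·2 + 150·4 + 98·6 + 85·3 + 93·3 + 237·6 + 75·1 + 188·1 = 3661
B has the highest Borda score (4403).

B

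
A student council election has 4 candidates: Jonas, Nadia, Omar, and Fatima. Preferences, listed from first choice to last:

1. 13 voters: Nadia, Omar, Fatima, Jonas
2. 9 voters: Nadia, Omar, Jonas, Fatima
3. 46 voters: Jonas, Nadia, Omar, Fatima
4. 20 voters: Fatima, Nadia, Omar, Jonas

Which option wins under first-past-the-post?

Jonas

First-place votes: Jonas 46, Nadia 22, Omar 0, Fatima 20.
Jonas has the most first-place votes.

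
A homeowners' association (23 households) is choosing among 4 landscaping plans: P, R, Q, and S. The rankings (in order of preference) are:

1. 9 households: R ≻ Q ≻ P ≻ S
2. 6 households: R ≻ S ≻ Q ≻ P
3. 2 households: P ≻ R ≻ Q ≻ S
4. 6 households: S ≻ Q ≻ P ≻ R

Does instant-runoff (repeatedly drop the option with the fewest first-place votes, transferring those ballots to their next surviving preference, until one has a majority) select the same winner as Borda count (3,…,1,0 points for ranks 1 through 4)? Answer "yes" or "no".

Instant-runoff — R1 P 2, R 15, Q 0, S 6 (R winner). Winner: R.
Borda — scores: P 21, R 49, Q 38, S 30. Winner: R.
The two methods agree.

yes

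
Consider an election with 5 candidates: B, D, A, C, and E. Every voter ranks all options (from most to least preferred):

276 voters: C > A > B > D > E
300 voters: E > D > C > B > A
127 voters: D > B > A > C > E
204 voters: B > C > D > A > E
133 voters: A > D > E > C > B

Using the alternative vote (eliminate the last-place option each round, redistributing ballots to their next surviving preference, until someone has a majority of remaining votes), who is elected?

Round 1: B 204, D 127, A 133, C 276, E 300. Eliminate D.
Round 2: B 331, A 133, C 276, E 300. Eliminate A.
Round 3: B 331, C 276, E 433. Eliminate C.
Round 4: B 607, E 433. B has a majority.

B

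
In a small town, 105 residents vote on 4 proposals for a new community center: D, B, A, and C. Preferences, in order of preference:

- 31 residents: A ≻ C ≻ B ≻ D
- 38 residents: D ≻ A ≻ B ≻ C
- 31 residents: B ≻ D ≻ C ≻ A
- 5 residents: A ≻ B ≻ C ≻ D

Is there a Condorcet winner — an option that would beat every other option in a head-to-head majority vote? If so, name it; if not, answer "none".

Checking pairwise contests:
B beats D 67–38.
A beats B 74–31.
D beats A 69–36.
D beats C 69–36.
Every option loses at least one head-to-head, so there is no Condorcet winner.

none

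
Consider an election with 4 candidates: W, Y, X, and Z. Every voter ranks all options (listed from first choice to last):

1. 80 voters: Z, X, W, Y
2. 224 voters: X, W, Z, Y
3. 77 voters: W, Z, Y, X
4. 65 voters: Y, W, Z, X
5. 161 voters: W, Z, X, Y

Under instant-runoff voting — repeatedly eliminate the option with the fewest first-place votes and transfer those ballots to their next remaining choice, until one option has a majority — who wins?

Round 1: W 238, Y 65, X 224, Z 80. Eliminate Y.
Round 2: W 303, X 224, Z 80. Eliminate Z.
Round 3: W 303, X 304. X has a majority.

X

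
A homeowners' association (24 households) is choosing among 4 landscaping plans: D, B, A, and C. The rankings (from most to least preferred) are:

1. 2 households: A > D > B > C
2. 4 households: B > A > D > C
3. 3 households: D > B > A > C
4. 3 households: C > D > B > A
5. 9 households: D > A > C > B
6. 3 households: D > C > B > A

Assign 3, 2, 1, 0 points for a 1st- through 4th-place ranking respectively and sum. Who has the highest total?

D

D: 2·2 + 4·1 + 3·3 + 3·2 + 9·3 + 3·3 = 59
B: 2·1 + 4·3 + 3·2 + 3·1 + 9·0 + 3·1 = 26
A: 2·3 + 4·2 + 3·1 + 3·0 + 9·2 + 3·0 = 35
C: 2·0 + 4·0 + 3·0 + 3·3 + 9·1 + 3·2 = 24
D has the highest Borda score (59).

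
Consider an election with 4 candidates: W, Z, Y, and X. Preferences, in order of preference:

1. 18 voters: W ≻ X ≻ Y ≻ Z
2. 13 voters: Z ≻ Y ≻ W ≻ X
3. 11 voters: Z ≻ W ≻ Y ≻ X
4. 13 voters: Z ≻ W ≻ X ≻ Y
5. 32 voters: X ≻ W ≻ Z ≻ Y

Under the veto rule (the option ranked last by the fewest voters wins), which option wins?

Last-place votes: W 0, Z 18, Y 45, X 24.
W is ranked last by the fewest voters, so W wins.

W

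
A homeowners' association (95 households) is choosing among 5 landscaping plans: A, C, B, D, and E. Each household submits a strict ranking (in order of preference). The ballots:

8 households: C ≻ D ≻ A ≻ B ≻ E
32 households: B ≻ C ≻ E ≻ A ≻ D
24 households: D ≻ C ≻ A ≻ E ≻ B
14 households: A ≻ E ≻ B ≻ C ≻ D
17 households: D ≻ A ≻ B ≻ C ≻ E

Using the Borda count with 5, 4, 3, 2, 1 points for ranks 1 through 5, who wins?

A: 8·3 + 32·2 + 24·3 + 14·5 + 17·4 = 298
C: 8·5 + 32·4 + 24·4 + 14·2 + 17·2 = 326
B: 8·2 + 32·5 + 24·1 + 14·3 + 17·3 = 293
D: 8·4 + 32·1 + 24·5 + 14·1 + 17·5 = 283
E: 8·1 + 32·3 + 24·2 + 14·4 + 17·1 = 225
C has the highest Borda score (326).

C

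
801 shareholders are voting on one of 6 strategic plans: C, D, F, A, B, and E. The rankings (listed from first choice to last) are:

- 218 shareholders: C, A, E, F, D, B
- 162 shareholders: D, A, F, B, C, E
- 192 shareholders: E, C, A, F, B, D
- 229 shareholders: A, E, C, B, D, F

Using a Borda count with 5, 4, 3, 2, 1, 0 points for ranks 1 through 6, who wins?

C: 218·5 + 162·1 + 192·4 + 229·3 = 2707
D: 218·1 + 162·5 + 192·0 + 229·1 = 1257
F: 218·2 + 162·3 + 192·2 + 229·0 = 1306
A: 218·4 + 162·4 + 192·3 + 229·5 = 3241
B: 218·0 + 162·2 + 192·1 + 229·2 = 974
E: 218·3 + 162·0 + 192·5 + 229·4 = 2530
A has the highest Borda score (3241).

A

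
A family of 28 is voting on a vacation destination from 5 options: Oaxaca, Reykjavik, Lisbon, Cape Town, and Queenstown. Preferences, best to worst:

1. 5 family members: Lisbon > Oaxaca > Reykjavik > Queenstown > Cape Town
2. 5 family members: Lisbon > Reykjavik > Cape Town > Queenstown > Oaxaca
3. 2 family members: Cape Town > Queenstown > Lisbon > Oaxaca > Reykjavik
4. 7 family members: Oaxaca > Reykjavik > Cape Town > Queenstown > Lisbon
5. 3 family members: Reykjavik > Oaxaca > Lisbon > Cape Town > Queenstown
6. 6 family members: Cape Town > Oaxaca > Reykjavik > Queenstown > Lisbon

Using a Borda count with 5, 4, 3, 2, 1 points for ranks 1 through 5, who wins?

Oaxaca

Oaxaca: 5·4 + 5·1 + 2·2 + 7·5 + 3·4 + 6·4 = 100
Reykjavik: 5·3 + 5·4 + 2·1 + 7·4 + 3·5 + 6·3 = 98
Lisbon: 5·5 + 5·5 + 2·3 + 7·1 + 3·3 + 6·1 = 78
Cape Town: 5·1 + 5·3 + 2·5 + 7·3 + 3·2 + 6·5 = 87
Queenstown: 5·2 + 5·2 + 2·4 + 7·2 + 3·1 + 6·2 = 57
Oaxaca has the highest Borda score (100).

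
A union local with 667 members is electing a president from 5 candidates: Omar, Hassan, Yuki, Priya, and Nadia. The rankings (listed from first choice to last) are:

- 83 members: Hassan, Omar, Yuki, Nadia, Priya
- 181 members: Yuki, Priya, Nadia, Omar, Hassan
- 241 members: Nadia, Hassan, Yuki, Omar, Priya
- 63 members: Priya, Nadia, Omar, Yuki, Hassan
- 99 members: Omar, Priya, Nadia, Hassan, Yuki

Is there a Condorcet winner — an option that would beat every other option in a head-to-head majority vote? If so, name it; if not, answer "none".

Checking pairwise contests:
Yuki beats Omar 422–245.
Omar beats Hassan 343–324.
Hassan beats Yuki 423–244.
Omar beats Priya 423–244.
Priya beats Nadia 343–324.
Every option loses at least one head-to-head, so there is no Condorcet winner.

none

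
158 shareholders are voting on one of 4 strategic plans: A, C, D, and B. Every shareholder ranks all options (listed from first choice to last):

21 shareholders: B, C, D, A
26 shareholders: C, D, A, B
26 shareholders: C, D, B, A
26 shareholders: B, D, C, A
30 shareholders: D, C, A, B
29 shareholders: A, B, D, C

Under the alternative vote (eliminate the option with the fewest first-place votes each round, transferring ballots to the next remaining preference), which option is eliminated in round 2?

Round 1: A 29, C 52, D 30, B 47. Eliminate A.
Round 2: C 52, D 30, B 76. Eliminate D.

D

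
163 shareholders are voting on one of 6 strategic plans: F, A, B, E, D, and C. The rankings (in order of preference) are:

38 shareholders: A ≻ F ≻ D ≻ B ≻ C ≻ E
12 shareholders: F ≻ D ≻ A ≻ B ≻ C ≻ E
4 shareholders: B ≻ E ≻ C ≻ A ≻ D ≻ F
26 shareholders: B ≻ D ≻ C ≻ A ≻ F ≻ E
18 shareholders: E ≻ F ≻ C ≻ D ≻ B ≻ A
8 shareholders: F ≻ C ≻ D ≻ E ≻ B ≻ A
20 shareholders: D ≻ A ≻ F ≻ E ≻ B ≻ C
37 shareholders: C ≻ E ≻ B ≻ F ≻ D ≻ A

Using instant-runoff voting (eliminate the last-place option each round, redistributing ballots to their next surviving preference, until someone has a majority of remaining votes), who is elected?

Round 1: F 20, A 38, B 30, E 18, D 20, C 37. Eliminate E.
Round 2: F 38, A 38, B 30, D 20, C 37. Eliminate D.
Round 3: F 38, A 58, B 30, C 37. Eliminate B.
Round 4: F 38, A 58, C 67. Eliminate F.
Round 5: A 70, C 93. C has a majority.

C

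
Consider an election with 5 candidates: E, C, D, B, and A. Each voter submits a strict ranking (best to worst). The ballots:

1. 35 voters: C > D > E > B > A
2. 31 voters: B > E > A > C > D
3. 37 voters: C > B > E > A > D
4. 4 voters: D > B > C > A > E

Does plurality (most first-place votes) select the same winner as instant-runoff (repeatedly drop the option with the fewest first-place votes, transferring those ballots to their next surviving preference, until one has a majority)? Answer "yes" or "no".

yes

Plurality — first-place votes: E 0, C 72, D 4, B 31, A 0. Winner: C.
Instant-runoff — R1 E 0, C 72, D 4, B 31, A 0 (C winner). Winner: C.
The two methods agree.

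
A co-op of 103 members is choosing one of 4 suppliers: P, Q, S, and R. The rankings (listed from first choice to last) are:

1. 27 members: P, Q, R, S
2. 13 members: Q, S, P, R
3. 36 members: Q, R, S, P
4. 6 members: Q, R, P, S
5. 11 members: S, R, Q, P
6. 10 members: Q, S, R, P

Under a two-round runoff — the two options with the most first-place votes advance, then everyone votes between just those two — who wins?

Round 1 first-place votes: P 27, Q 65, S 11, R 0.
Q and P advance.
Runoff: Q is preferred to P by 76 voters; P by 27.
Q wins the runoff.

Q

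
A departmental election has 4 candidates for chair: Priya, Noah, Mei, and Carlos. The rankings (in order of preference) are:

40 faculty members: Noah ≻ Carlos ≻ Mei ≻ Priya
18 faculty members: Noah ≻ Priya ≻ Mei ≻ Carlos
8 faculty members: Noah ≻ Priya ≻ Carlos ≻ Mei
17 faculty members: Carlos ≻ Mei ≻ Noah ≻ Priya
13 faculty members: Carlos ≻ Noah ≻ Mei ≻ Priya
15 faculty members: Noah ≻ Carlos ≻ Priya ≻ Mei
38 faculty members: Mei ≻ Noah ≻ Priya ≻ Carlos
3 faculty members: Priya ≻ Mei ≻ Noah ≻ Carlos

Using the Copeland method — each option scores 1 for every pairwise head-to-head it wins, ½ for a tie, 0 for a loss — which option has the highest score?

Priya: loses to Noah, Mei, and Carlos → score 0.
Noah: beats Priya, Mei, and Carlos → score 3.
Mei: beats Priya; loses to Noah and Carlos → score 1.
Carlos: beats Priya and Mei; loses to Noah → score 2.
Noah has the best pairwise record.

Noah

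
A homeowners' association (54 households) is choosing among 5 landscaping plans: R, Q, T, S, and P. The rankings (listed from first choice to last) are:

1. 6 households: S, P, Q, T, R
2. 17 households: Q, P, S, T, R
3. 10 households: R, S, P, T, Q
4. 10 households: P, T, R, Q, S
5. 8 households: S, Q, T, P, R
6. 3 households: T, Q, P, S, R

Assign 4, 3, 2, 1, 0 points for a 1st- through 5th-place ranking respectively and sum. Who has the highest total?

P

R: 6·0 + 17·0 + 10·4 + 10·2 + 8·0 + 3·0 = 60
Q: 6·2 + 17·4 + 10·0 + 10·1 + 8·3 + 3·3 = 123
T: 6·1 + 17·1 + 10·1 + 10·3 + 8·2 + 3·4 = 91
S: 6·4 + 17·2 + 10·3 + 10·0 + 8·4 + 3·1 = 123
P: 6·3 + 17·3 + 10·2 + 10·4 + 8·1 + 3·2 = 143
P has the highest Borda score (143).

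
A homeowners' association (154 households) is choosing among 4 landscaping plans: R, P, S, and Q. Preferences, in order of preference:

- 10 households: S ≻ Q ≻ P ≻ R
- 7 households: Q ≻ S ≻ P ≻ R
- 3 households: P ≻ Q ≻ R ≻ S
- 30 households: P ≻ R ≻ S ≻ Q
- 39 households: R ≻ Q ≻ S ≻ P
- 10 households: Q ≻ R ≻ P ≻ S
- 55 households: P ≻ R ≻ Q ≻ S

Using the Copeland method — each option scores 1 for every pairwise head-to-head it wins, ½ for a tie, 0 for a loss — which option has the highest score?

R: beats S and Q; loses to P → score 2.
P: beats R, S, and Q → score 3.
S: loses to R, P, and Q → score 0.
Q: beats S; loses to R and P → score 1.
P has the best pairwise record.

P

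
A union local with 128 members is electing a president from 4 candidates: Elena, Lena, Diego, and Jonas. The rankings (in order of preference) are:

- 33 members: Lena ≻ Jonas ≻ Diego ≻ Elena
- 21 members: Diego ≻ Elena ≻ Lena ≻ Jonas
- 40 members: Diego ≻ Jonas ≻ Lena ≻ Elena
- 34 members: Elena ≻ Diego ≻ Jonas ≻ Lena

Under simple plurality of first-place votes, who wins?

Diego

First-place votes: Elena 34, Lena 33, Diego 61, Jonas 0.
Diego has the most first-place votes.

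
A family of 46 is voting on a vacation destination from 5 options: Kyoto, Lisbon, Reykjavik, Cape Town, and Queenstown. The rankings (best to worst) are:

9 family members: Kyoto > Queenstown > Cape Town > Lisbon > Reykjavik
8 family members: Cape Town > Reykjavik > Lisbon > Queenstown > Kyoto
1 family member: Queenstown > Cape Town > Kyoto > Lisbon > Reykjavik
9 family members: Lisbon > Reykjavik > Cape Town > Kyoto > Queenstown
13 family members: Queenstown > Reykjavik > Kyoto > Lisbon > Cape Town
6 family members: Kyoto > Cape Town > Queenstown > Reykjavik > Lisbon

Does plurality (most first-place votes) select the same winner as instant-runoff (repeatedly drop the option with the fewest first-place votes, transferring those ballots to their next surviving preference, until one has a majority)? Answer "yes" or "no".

yes

Plurality — first-place votes: Kyoto 15, Lisbon 9, Reykjavik 0, Cape Town 8, Queenstown 14. Winner: Kyoto.
Instant-runoff — R1 Kyoto 15, Lisbon 9, Reykjavik 0, Cape Town 8, Queenstown 14 (Reykjavik out); R2 Kyoto 15, Lisbon 9, Cape Town 8, Queenstown 14 (Cape Town out); R3 Kyoto 15, Lisbon 17, Queenstown 14 (Queenstown out); R4 Kyoto 29, Lisbon 17 (Kyoto winner). Winner: Kyoto.
The two methods agree.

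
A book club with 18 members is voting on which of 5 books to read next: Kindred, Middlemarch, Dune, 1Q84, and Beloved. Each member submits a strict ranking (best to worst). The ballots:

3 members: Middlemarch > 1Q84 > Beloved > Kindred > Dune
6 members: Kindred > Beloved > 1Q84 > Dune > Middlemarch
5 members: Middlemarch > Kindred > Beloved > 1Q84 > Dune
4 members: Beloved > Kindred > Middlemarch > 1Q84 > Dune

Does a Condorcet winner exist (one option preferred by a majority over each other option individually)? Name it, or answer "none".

Kindred vs Middlemarch: 10–8 for Kindred.
Kindred vs Dune: 18–0 for Kindred.
Kindred vs 1Q84: 15–3 for Kindred.
Kindred vs Beloved: 11–7 for Kindred.
Kindred beats every other option head-to-head.

Kindred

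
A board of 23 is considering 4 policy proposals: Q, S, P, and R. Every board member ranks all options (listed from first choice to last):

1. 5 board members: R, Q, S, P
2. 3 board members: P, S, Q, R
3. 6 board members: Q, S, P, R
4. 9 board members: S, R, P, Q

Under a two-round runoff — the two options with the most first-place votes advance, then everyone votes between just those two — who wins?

Round 1 first-place votes: Q 6, S 9, P 3, R 5.
S and Q advance.
Runoff: S is preferred to Q by 12 voters; Q by 11.
S wins the runoff.

S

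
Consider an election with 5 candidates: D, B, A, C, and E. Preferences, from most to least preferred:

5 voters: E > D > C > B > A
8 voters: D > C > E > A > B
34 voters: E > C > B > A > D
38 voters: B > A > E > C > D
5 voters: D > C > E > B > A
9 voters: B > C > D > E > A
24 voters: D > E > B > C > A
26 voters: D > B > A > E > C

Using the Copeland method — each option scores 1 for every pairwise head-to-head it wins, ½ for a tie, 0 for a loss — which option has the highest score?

D: beats A; loses to B, C, and E → score 1.
B: beats D, A, and C; loses to E → score 3.
A: loses to D, B, C, and E → score 0.
C: beats D and A; loses to B and E → score 2.
E: beats D, B, A, and C → score 4.
E has the best pairwise record.

E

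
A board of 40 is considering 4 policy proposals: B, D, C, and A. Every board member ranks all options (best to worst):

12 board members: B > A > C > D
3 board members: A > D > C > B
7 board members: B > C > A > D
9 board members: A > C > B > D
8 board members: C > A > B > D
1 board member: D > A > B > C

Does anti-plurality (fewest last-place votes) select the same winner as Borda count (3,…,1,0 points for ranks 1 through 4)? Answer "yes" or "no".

Anti-plurality — last-place votes: B 3, D 36, C 1, A 0. Winner: A.
Borda — scores: B 75, D 9, C 71, A 85. Winner: A.
The two methods agree.

yes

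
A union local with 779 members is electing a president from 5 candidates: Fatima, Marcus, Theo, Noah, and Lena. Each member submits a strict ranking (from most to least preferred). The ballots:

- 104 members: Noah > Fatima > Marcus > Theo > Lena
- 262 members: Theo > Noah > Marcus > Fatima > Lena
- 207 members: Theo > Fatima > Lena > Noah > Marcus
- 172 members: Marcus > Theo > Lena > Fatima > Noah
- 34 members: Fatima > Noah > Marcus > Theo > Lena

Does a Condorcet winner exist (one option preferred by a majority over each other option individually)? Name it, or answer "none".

Theo

Theo vs Fatima: 641–138 for Theo.
Theo vs Marcus: 469–310 for Theo.
Theo vs Noah: 641–138 for Theo.
Theo vs Lena: 779–0 for Theo.
Theo beats every other option head-to-head.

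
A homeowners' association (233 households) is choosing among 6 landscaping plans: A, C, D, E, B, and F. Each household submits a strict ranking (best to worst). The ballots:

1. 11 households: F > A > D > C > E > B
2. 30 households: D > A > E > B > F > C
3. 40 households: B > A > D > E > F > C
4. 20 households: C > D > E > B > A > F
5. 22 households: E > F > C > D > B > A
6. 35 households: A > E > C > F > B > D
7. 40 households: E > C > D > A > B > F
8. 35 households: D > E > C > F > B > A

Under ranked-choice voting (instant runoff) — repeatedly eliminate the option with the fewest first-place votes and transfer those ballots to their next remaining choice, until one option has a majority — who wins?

D

Round 1: A 35, C 20, D 65, E 62, B 40, F 11. Eliminate F.
Round 2: A 46, C 20, D 65, E 62, B 40. Eliminate C.
Round 3: A 46, D 85, E 62, B 40. Eliminate B.
Round 4: A 86, D 85, E 62. Eliminate E.
Round 5: A 86, D 147. D has a majority.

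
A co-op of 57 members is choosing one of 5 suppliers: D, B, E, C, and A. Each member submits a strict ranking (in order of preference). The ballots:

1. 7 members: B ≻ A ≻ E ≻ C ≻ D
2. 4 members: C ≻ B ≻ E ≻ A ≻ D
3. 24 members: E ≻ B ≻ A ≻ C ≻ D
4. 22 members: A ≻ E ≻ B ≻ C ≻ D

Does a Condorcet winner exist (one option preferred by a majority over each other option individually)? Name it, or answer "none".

Checking pairwise contests:
B beats D 57–0.
E beats B 46–11.
A beats E 29–28.
B beats C 53–4.
B beats A 35–22.
Every option loses at least one head-to-head, so there is no Condorcet winner.

none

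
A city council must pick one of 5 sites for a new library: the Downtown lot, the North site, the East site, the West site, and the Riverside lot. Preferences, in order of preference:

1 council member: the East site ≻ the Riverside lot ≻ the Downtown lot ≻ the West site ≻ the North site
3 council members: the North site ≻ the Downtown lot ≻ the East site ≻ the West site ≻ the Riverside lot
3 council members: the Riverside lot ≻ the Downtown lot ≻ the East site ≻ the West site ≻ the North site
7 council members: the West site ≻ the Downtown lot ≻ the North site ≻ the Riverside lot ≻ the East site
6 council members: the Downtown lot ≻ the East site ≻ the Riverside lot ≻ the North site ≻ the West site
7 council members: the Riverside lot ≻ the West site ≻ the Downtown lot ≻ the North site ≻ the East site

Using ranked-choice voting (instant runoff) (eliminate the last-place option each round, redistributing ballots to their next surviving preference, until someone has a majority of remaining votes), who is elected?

Round 1: the Downtown lot 6, the North site 3, the East site 1, the West site 7, the Riverside lot 10. Eliminate the East site.
Round 2: the Downtown lot 6, the North site 3, the West site 7, the Riverside lot 11. Eliminate the North site.
Round 3: the Downtown lot 9, the West site 7, the Riverside lot 11. Eliminate the West site.
Round 4: the Downtown lot 16, the Riverside lot 11. The Downtown lot has a majority.

the Downtown lot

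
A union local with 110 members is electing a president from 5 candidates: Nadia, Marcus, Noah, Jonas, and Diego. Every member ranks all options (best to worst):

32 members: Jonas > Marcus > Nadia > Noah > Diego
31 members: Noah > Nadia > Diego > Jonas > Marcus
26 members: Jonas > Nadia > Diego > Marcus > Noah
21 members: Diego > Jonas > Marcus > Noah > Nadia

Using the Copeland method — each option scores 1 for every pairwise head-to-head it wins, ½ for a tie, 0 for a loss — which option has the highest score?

Nadia: beats Marcus, Noah, and Diego; loses to Jonas → score 3.
Marcus: beats Noah; loses to Nadia, Jonas, and Diego → score 1.
Noah: beats Diego; loses to Nadia, Marcus, and Jonas → score 1.
Jonas: beats Nadia, Marcus, Noah, and Diego → score 4.
Diego: beats Marcus; loses to Nadia, Noah, and Jonas → score 1.
Jonas has the best pairwise record.

Jonas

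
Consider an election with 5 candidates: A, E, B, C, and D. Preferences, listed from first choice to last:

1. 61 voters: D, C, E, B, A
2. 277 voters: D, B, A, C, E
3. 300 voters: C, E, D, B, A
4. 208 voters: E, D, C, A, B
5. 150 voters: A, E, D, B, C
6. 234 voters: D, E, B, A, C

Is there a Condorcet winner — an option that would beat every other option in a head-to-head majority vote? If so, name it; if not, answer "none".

none

Checking pairwise contests:
E beats A 803–427.
C beats E 638–592.
E beats B 953–277.
A beats C 661–569.
E beats D 658–572.
Every option loses at least one head-to-head, so there is no Condorcet winner.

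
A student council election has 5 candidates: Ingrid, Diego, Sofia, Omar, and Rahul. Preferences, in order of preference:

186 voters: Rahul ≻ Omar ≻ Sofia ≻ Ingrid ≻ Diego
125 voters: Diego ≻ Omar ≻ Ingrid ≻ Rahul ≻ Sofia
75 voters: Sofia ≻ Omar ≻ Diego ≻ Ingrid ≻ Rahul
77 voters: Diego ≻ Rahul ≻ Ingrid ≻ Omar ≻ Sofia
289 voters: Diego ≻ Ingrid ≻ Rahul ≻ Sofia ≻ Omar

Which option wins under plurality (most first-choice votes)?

Diego

First-place votes: Ingrid 0, Diego 491, Sofia 75, Omar 0, Rahul 186.
Diego has the most first-place votes.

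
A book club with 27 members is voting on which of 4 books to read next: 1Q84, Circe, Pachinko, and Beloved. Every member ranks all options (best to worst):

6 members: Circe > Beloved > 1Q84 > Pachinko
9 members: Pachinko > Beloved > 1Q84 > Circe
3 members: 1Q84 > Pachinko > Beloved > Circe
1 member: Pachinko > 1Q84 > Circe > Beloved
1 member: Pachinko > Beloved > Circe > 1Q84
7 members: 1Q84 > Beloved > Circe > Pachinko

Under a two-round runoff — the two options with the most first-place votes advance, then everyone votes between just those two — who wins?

1Q84

Round 1 first-place votes: 1Q84 10, Circe 6, Pachinko 11, Beloved 0.
Pachinko and 1Q84 advance.
Runoff: Pachinko is preferred to 1Q84 by 11 voters; 1Q84 by 16.
1Q84 wins the runoff.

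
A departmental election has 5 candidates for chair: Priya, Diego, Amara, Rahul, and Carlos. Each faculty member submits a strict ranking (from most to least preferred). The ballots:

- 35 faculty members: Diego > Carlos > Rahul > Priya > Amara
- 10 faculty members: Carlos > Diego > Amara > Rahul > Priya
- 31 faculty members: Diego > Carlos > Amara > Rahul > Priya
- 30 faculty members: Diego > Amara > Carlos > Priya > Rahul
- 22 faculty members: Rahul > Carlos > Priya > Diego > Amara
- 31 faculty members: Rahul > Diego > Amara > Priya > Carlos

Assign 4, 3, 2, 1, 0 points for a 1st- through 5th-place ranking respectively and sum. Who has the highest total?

Diego

Priya: 35·1 + 10·0 + 31·0 + 30·1 + 22·2 + 31·1 = 140
Diego: 35·4 + 10·3 + 31·4 + 30·4 + 22·1 + 31·3 = 529
Amara: 35·0 + 10·2 + 31·2 + 30·3 + 22·0 + 31·2 = 234
Rahul: 35·2 + 10·1 + 31·1 + 30·0 + 22·4 + 31·4 = 323
Carlos: 35·3 + 10·4 + 31·3 + 30·2 + 22·3 + 31·0 = 364
Diego has the highest Borda score (529).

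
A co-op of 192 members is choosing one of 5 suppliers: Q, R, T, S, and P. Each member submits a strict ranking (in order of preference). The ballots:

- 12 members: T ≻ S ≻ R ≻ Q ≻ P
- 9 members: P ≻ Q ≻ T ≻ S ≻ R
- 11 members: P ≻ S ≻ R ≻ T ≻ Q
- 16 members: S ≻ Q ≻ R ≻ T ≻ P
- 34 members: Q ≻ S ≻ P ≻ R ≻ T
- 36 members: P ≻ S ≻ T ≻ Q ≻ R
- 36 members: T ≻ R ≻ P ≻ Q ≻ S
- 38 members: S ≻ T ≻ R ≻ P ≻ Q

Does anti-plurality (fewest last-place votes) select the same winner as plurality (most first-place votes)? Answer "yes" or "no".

Anti-plurality — last-place votes: Q 49, R 45, T 34, S 36, P 28. Winner: P.
Plurality — first-place votes: Q 34, R 0, T 48, S 54, P 56. Winner: P.
The two methods agree.

yes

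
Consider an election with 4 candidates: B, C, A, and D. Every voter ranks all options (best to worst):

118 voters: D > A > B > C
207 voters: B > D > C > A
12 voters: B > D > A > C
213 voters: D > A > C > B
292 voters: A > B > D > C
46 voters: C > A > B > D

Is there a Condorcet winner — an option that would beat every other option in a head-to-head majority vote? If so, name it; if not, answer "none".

none

Checking pairwise contests:
A beats B 669–219.
B beats C 629–259.
D beats A 550–338.
B beats D 557–331.
Every option loses at least one head-to-head, so there is no Condorcet winner.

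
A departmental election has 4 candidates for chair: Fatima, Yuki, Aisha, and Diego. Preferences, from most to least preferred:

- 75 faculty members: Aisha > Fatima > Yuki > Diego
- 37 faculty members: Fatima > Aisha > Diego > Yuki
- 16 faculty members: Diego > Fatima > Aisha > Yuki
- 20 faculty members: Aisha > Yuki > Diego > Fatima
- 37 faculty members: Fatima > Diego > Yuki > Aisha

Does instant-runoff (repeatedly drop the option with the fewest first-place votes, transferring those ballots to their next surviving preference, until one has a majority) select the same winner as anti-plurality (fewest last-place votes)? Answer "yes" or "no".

no

Instant-runoff — R1 Fatima 74, Yuki 0, Aisha 95, Diego 16 (Aisha winner). Winner: Aisha.
Anti-plurality — last-place votes: Fatima 20, Yuki 53, Aisha 37, Diego 75. Winner: Fatima.
The two methods disagree.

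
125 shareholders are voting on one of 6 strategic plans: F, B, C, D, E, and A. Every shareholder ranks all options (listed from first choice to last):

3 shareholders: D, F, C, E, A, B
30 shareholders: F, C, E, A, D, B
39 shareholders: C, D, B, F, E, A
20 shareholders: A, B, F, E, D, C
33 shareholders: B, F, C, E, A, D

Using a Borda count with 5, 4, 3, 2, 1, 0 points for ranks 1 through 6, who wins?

F

F: 3·4 + 30·5 + 39·2 + 20·3 + 33·4 = 432
B: 3·0 + 30·0 + 39·3 + 20·4 + 33·5 = 362
C: 3·3 + 30·4 + 39·5 + 20·0 + 33·3 = 423
D: 3·5 + 30·1 + 39·4 + 20·1 + 33·0 = 221
E: 3·2 + 30·3 + 39·1 + 20·2 + 33·2 = 241
A: 3·1 + 30·2 + 39·0 + 20·5 + 33·1 = 196
F has the highest Borda score (432).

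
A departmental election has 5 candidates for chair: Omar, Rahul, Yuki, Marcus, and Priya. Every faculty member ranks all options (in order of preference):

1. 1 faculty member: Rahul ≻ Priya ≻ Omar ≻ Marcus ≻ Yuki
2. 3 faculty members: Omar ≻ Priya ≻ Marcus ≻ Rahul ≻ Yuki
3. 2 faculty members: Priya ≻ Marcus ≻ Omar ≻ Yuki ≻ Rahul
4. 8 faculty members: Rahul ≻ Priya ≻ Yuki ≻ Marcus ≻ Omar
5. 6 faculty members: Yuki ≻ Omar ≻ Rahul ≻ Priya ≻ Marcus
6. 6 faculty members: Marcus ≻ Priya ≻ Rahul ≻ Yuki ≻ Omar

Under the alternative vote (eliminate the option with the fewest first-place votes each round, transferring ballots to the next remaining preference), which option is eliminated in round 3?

Round 1: Omar 3, Rahul 9, Yuki 6, Marcus 6, Priya 2. Eliminate Priya.
Round 2: Omar 3, Rahul 9, Yuki 6, Marcus 8. Eliminate Omar.
Round 3: Rahul 9, Yuki 6, Marcus 11. Eliminate Yuki.

Yuki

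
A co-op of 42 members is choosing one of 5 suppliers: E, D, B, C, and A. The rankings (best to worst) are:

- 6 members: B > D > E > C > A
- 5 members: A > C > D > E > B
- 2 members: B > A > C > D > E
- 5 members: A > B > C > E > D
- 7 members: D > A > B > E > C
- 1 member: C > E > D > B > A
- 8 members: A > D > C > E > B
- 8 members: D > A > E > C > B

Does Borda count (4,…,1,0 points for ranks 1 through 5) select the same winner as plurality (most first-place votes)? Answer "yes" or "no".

Borda — scores: E 56, D 116, B 62, C 63, A 123. Winner: A.
Plurality — first-place votes: E 0, D 15, B 8, C 1, A 18. Winner: A.
The two methods agree.

yes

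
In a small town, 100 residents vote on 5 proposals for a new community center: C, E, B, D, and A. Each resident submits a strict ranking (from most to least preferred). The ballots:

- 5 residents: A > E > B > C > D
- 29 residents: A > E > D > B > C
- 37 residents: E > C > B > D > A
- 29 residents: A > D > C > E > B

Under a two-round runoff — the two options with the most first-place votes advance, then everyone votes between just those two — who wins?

Round 1 first-place votes: C 0, E 37, B 0, D 0, A 63.
A and E advance.
Runoff: A is preferred to E by 63 voters; E by 37.
A wins the runoff.

A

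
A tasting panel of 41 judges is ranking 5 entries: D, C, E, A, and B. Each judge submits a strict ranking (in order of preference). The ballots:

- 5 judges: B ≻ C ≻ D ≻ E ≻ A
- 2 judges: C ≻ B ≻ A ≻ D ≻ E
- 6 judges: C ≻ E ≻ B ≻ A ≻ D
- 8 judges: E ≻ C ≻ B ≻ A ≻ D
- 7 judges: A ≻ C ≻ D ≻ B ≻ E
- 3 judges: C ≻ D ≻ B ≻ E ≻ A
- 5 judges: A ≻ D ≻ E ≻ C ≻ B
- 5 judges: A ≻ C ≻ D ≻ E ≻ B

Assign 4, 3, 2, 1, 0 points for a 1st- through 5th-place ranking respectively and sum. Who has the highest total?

C

D: 5·2 + 2·1 + 6·0 + 8·0 + 7·2 + 3·3 + 5·3 + 5·2 = 60
C: 5·3 + 2·4 + 6·4 + 8·3 + 7·3 + 3·4 + 5·1 + 5·3 = 124
E: 5·1 + 2·0 + 6·3 + 8·4 + 7·0 + 3·1 + 5·2 + 5·1 = 73
A: 5·0 + 2·2 + 6·1 + 8·1 + 7·4 + 3·0 + 5·4 + 5·4 = 86
B: 5·4 + 2·3 + 6·2 + 8·2 + 7·1 + 3·2 + 5·0 + 5·0 = 67
C has the highest Borda score (124).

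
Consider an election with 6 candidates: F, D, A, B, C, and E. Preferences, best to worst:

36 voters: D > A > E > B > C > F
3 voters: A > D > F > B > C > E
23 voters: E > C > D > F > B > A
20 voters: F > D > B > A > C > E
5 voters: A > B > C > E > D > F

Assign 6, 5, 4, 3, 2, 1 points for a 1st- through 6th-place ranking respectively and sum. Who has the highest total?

F: 36·1 + 3·4 + 23·3 + 20·6 + 5·1 = 242
D: 36·6 + 3·5 + 23·4 + 20·5 + 5·2 = 433
A: 36·5 + 3·6 + 23·1 + 20·3 + 5·6 = 311
B: 36·3 + 3·3 + 23·2 + 20·4 + 5·5 = 268
C: 36·2 + 3·2 + 23·5 + 20·2 + 5·4 = 253
E: 36·4 + 3·1 + 23·6 + 20·1 + 5·3 = 320
D has the highest Borda score (433).

D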